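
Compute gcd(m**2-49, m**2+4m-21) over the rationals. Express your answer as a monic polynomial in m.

Euclidean algorithm in ℚ[m]:
  m**2-49 = (m**2+4m-21) + (-4m-28)
  m**2+4m-21 = (-(1/4)m+3/4)(-4m-28) + (0)
Last nonzero remainder: -4m-28. Dividing through by -4 gives the monic gcd m+7.

m+7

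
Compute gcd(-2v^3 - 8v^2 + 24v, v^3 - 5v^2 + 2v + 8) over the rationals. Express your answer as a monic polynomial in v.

Repeated division with remainder:
  -2v^3 - 8v^2 + 24v = (-2)(v^3 - 5v^2 + 2v + 8) + (-18v^2 + 28v + 16)
  v^3 - 5v^2 + 2v + 8 = (-(1/18)v + 31/162)(-18v^2 + 28v + 16) + (-(200/81)v + 400/81)
  -18v^2 + 28v + 16 = ((729/100)v + 81/25)(-(200/81)v + 400/81) + (0)
Last nonzero remainder: -(200/81)v + 400/81. Dividing through by -200/81 gives the monic gcd v - 2.

v - 2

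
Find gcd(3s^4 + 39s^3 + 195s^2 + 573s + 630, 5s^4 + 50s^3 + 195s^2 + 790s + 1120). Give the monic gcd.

s^2 + 9s + 14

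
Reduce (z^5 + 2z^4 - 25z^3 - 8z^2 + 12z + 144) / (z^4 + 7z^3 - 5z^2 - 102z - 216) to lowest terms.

(z^3 - z - 6)/(z^2 + 5z + 9)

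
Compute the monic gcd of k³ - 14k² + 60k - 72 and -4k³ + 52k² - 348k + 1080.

k - 6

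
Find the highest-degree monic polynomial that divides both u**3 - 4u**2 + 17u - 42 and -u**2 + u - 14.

u**2 - u + 14

Euclidean algorithm in ℚ[u]:
  u**3 - 4u**2 + 17u - 42 = (-u + 3)(-u**2 + u - 14) + (0)
Last nonzero remainder: -u**2 + u - 14. Dividing through by -1 gives the monic gcd u**2 - u + 14.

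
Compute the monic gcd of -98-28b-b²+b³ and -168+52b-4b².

Repeated division with remainder:
  b³-b²-28b-98 = (-(1/4)b-3)(-4b²+52b-168) + (86b-602)
  -4b²+52b-168 = (-(2/43)b+12/43)(86b-602) + (0)
Last nonzero remainder: 86b-602. Dividing through by 86 gives the monic gcd b-7.

-7+b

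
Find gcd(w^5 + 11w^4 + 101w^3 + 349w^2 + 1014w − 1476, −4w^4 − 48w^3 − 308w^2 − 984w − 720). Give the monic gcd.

w^2 + 6w + 36

Repeated division with remainder:
  w^5 + 11w^4 + 101w^3 + 349w^2 + 1014w − 1476 = (−(1/4)w + 1/4)(−4w^4 − 48w^3 − 308w^2 − 984w − 720) + (36w^3 + 180w^2 + 1080w − 1296)
  −4w^4 − 48w^3 − 308w^2 − 984w − 720 = (−(1/9)w − 7/9)(36w^3 + 180w^2 + 1080w − 1296) + (−48w^2 − 288w − 1728)
  36w^3 + 180w^2 + 1080w − 1296 = (−(3/4)w + 3/4)(−48w^2 − 288w − 1728) + (0)
Last nonzero remainder: −48w^2 − 288w − 1728. Dividing through by −48 gives the monic gcd w^2 + 6w + 36.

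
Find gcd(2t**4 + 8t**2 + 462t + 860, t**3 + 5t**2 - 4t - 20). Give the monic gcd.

By polynomial division,
  2t**4 + 8t**2 + 462t + 860 = (2t - 10)(t**3 + 5t**2 - 4t - 20) + (66t**2 + 462t + 660)
  t**3 + 5t**2 - 4t - 20 = ((1/66)t - 1/33)(66t**2 + 462t + 660) + (0)
Last nonzero remainder: 66t**2 + 462t + 660. Dividing through by 66 gives the monic gcd t**2 + 7t + 10.

t**2 + 7t + 10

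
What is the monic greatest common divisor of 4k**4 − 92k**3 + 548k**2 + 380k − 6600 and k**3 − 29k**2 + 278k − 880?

Repeated division with remainder:
  4k**4 − 92k**3 + 548k**2 + 380k − 6600 = (4k + 24)(k**3 − 29k**2 + 278k − 880) + (132k**2 − 2772k + 14520)
  k**3 − 29k**2 + 278k − 880 = ((1/132)k − 2/33)(132k**2 − 2772k + 14520) + (0)
Last nonzero remainder: 132k**2 − 2772k + 14520. Dividing through by 132 gives the monic gcd k**2 − 21k + 110.

k**2 − 21k + 110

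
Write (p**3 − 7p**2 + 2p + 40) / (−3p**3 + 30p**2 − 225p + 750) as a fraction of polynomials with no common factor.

By polynomial division,
  p**3 − 7p**2 + 2p + 40 = (−1/3)(−3p**3 + 30p**2 − 225p + 750) + (3p**2 − 73p + 290)
  −3p**3 + 30p**2 − 225p + 750 = (−p − 43/3)(3p**2 − 73p + 290) + (−(2944/3)p + 14720/3)
  3p**2 − 73p + 290 = (−(9/2944)p + 87/1472)(−(2944/3)p + 14720/3) + (0)
Last nonzero remainder: −(2944/3)p + 14720/3. Dividing through by −2944/3 gives the monic gcd p − 5.
Cancel p − 5 from numerator and denominator to get the reduced form.

(−p**2 + 2p + 8)/(3p**2 − 15p + 150)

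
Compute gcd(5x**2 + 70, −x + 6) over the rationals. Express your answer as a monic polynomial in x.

Apply the Euclidean algorithm:
  5x**2 + 70 = (−5x − 30)(−x + 6) + (250)
  −x + 6 = (−(1/250)x + 3/125)(250) + (0)
The last nonzero remainder is the constant 250, so the polynomials are coprime and gcd = 1.

1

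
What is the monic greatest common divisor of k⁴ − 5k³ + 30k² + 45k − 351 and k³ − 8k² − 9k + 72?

k² − 9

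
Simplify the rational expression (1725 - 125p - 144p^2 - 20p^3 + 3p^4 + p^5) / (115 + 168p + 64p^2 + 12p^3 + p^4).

Repeated division with remainder:
  p^5 + 3p^4 - 20p^3 - 144p^2 - 125p + 1725 = (p - 9)(p^4 + 12p^3 + 64p^2 + 168p + 115) + (24p^3 + 264p^2 + 1272p + 2760)
  p^4 + 12p^3 + 64p^2 + 168p + 115 = ((1/24)p + 1/24)(24p^3 + 264p^2 + 1272p + 2760) + (0)
Last nonzero remainder: 24p^3 + 264p^2 + 1272p + 2760. Dividing through by 24 gives the monic gcd p^3 + 11p^2 + 53p + 115.
Cancel p^3 + 11p^2 + 53p + 115 from numerator and denominator to get the reduced form.

(15 - 8p + p^2)/(1 + p)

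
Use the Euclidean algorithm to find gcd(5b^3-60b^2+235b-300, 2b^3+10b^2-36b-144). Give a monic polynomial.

b-4

By polynomial division,
  5b^3-60b^2+235b-300 = (5/2)(2b^3+10b^2-36b-144) + (-85b^2+325b+60)
  2b^3+10b^2-36b-144 = (-(2/85)b-60/289)(-85b^2+325b+60) + ((9504/289)b-38016/289)
  -85b^2+325b+60 = (-(24565/9504)b-1445/3168)((9504/289)b-38016/289) + (0)
Last nonzero remainder: (9504/289)b-38016/289. Dividing through by 9504/289 gives the monic gcd b-4.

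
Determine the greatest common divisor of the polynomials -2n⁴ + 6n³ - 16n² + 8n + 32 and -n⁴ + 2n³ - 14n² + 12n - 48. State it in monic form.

Euclidean algorithm in ℚ[n]:
  -2n⁴ + 6n³ - 16n² + 8n + 32 = (2)(-n⁴ + 2n³ - 14n² + 12n - 48) + (2n³ + 12n² - 16n + 128)
  -n⁴ + 2n³ - 14n² + 12n - 48 = (-(1/2)n + 4)(2n³ + 12n² - 16n + 128) + (-70n² + 140n - 560)
  2n³ + 12n² - 16n + 128 = (-(1/35)n - 8/35)(-70n² + 140n - 560) + (0)
Last nonzero remainder: -70n² + 140n - 560. Dividing through by -70 gives the monic gcd n² - 2n + 8.

n² - 2n + 8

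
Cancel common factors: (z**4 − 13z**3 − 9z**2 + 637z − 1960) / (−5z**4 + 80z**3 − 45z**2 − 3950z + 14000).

(−z + 7)/(5z − 50)

Apply the Euclidean algorithm:
  z**4 − 13z**3 − 9z**2 + 637z − 1960 = (−1/5)(−5z**4 + 80z**3 − 45z**2 − 3950z + 14000) + (3z**3 − 18z**2 − 153z + 840)
  −5z**4 + 80z**3 − 45z**2 − 3950z + 14000 = (−(5/3)z + 50/3)(3z**3 − 18z**2 − 153z + 840) + (0)
Last nonzero remainder: 3z**3 − 18z**2 − 153z + 840. Dividing through by 3 gives the monic gcd z**3 − 6z**2 − 51z + 280.
Cancel z**3 − 6z**2 − 51z + 280 from numerator and denominator to get the reduced form.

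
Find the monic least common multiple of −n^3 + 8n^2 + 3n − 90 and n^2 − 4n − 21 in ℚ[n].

n^4 − 15n^3 + 53n^2 + 111n − 630

By polynomial division,
  −n^3 + 8n^2 + 3n − 90 = (−n + 4)(n^2 − 4n − 21) + (−2n − 6)
  n^2 − 4n − 21 = (−(1/2)n + 7/2)(−2n − 6) + (0)
Last nonzero remainder: −2n − 6. Dividing through by −2 gives the monic gcd n + 3.
Then lcm(f, g) = f·g / gcd(f, g); expanding and making the result monic gives the answer.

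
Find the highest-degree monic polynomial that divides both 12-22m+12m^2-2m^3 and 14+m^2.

1

Apply the Euclidean algorithm:
  -2m^3+12m^2-22m+12 = (-2m+12)(m^2+14) + (6m-156)
  m^2+14 = ((1/6)m+13/3)(6m-156) + (690)
  6m-156 = ((1/115)m-26/115)(690) + (0)
The last nonzero remainder is the constant 690, so the polynomials are coprime and gcd = 1.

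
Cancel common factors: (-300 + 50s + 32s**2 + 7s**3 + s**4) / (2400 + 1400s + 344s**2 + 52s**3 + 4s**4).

Euclidean algorithm in ℚ[s]:
  s**4 + 7s**3 + 32s**2 + 50s - 300 = (1/4)(4s**4 + 52s**3 + 344s**2 + 1400s + 2400) + (-6s**3 - 54s**2 - 300s - 900)
  4s**4 + 52s**3 + 344s**2 + 1400s + 2400 = (-(2/3)s - 8/3)(-6s**3 - 54s**2 - 300s - 900) + (0)
Last nonzero remainder: -6s**3 - 54s**2 - 300s - 900. Dividing through by -6 gives the monic gcd s**3 + 9s**2 + 50s + 150.
Cancel s**3 + 9s**2 + 50s + 150 from numerator and denominator to get the reduced form.

(-2 + s)/(16 + 4s)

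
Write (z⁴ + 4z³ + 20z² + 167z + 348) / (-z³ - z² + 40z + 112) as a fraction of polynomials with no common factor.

Apply the Euclidean algorithm:
  z⁴ + 4z³ + 20z² + 167z + 348 = (-z - 3)(-z³ - z² + 40z + 112) + (57z² + 399z + 684)
  -z³ - z² + 40z + 112 = (-(1/57)z + 2/19)(57z² + 399z + 684) + (10z + 40)
  57z² + 399z + 684 = ((57/10)z + 171/10)(10z + 40) + (0)
Last nonzero remainder: 10z + 40. Dividing through by 10 gives the monic gcd z + 4.
Cancel z + 4 from numerator and denominator to get the reduced form.

(-z³ - 20z - 87)/(z² - 3z - 28)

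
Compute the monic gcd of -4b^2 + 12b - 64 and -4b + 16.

Euclidean algorithm in ℚ[b]:
  -4b^2 + 12b - 64 = (b + 1)(-4b + 16) + (-80)
  -4b + 16 = ((1/20)b - 1/5)(-80) + (0)
The last nonzero remainder is the constant -80, so the polynomials are coprime and gcd = 1.

1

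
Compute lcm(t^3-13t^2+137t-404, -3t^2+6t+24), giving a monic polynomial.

By polynomial division,
  t^3-13t^2+137t-404 = (-(1/3)t+11/3)(-3t^2+6t+24) + (123t-492)
  -3t^2+6t+24 = (-(1/41)t-2/41)(123t-492) + (0)
Last nonzero remainder: 123t-492. Dividing through by 123 gives the monic gcd t-4.
Then lcm(f, g) = f·g / gcd(f, g); expanding and making the result monic gives the answer.

t^4-11t^3+111t^2-130t-808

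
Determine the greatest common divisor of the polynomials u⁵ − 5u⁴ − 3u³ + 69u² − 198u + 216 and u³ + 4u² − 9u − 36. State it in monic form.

u² + u − 12

By polynomial division,
  u⁵ − 5u⁴ − 3u³ + 69u² − 198u + 216 = (u² − 9u + 42)(u³ + 4u² − 9u − 36) + (−144u² − 144u + 1728)
  u³ + 4u² − 9u − 36 = (−(1/144)u − 1/48)(−144u² − 144u + 1728) + (0)
Last nonzero remainder: −144u² − 144u + 1728. Dividing through by −144 gives the monic gcd u² + u − 12.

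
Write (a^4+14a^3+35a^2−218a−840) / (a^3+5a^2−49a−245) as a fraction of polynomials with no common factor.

(a^2+2a−24)/(a−7)

Repeated division with remainder:
  a^4+14a^3+35a^2−218a−840 = (a+9)(a^3+5a^2−49a−245) + (39a^2+468a+1365)
  a^3+5a^2−49a−245 = ((1/39)a−7/39)(39a^2+468a+1365) + (0)
Last nonzero remainder: 39a^2+468a+1365. Dividing through by 39 gives the monic gcd a^2+12a+35.
Cancel a^2+12a+35 from numerator and denominator to get the reduced form.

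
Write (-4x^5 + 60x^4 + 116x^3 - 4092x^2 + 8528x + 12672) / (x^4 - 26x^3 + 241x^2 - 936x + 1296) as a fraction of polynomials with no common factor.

(-4x^3 + 8x^2 + 364x + 352)/(x^2 - 13x + 36)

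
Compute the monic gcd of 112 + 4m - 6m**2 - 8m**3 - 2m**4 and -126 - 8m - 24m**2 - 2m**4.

Apply the Euclidean algorithm:
  -2m**4 - 8m**3 - 6m**2 + 4m + 112 = (-2m**4 - 24m**2 - 8m - 126) + (-8m**3 + 18m**2 + 12m + 238)
  -2m**4 - 24m**2 - 8m - 126 = ((1/4)m + 9/16)(-8m**3 + 18m**2 + 12m + 238) + (-(297/8)m**2 - (297/4)m - 2079/8)
  -8m**3 + 18m**2 + 12m + 238 = ((64/297)m - 272/297)(-(297/8)m**2 - (297/4)m - 2079/8) + (0)
Last nonzero remainder: -(297/8)m**2 - (297/4)m - 2079/8. Dividing through by -297/8 gives the monic gcd m**2 + 2m + 7.

7 + 2m + m**2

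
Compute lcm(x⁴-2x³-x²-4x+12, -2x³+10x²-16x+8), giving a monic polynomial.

x⁵-3x⁴+x³-3x²+16x-12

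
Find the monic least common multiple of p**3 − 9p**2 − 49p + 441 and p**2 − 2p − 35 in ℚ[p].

Repeated division with remainder:
  p**3 − 9p**2 − 49p + 441 = (p − 7)(p**2 − 2p − 35) + (−28p + 196)
  p**2 − 2p − 35 = (−(1/28)p − 5/28)(−28p + 196) + (0)
Last nonzero remainder: −28p + 196. Dividing through by −28 gives the monic gcd p − 7.
Then lcm(f, g) = f·g / gcd(f, g); expanding and making the result monic gives the answer.

p**4 − 4p**3 − 94p**2 + 196p + 2205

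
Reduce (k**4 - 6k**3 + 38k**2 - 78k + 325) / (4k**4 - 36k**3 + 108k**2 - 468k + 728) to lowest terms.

Apply the Euclidean algorithm:
  k**4 - 6k**3 + 38k**2 - 78k + 325 = (1/4)(4k**4 - 36k**3 + 108k**2 - 468k + 728) + (3k**3 + 11k**2 + 39k + 143)
  4k**4 - 36k**3 + 108k**2 - 468k + 728 = ((4/3)k - 152/9)(3k**3 + 11k**2 + 39k + 143) + ((2176/9)k**2 + 28288/9)
  3k**3 + 11k**2 + 39k + 143 = ((27/2176)k + 99/2176)((2176/9)k**2 + 28288/9) + (0)
Last nonzero remainder: (2176/9)k**2 + 28288/9. Dividing through by 2176/9 gives the monic gcd k**2 + 13.
Cancel k**2 + 13 from numerator and denominator to get the reduced form.

(k**2 - 6k + 25)/(4k**2 - 36k + 56)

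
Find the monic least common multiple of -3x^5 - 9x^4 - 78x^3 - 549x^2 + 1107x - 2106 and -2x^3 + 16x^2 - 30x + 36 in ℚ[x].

x^6 - 3x^5 + 8x^4 + 27x^3 - 1467x^2 + 2916x - 4212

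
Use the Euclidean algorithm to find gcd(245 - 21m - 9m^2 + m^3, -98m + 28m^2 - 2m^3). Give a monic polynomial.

Apply the Euclidean algorithm:
  m^3 - 9m^2 - 21m + 245 = (-1/2)(-2m^3 + 28m^2 - 98m) + (5m^2 - 70m + 245)
  -2m^3 + 28m^2 - 98m = (-(2/5)m)(5m^2 - 70m + 245) + (0)
Last nonzero remainder: 5m^2 - 70m + 245. Dividing through by 5 gives the monic gcd m^2 - 14m + 49.

49 - 14m + m^2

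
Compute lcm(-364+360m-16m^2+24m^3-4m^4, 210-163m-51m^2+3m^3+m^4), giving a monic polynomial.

By polynomial division,
  -4m^4+24m^3-16m^2+360m-364 = (-4)(m^4+3m^3-51m^2-163m+210) + (36m^3-220m^2-292m+476)
  m^4+3m^3-51m^2-163m+210 = ((1/36)m+41/162)(36m^3-220m^2-292m+476) + ((1036/81)m^2-(8288/81)m+7252/81)
  36m^3-220m^2-292m+476 = ((729/259)m+1377/259)((1036/81)m^2-(8288/81)m+7252/81) + (0)
Last nonzero remainder: (1036/81)m^2-(8288/81)m+7252/81. Dividing through by 1036/81 gives the monic gcd m^2-8m+7.
Then lcm(f, g) = f·g / gcd(f, g); expanding and making the result monic gives the answer.

2730-1699m-779m^2-226m^3-32m^4+5m^5+m^6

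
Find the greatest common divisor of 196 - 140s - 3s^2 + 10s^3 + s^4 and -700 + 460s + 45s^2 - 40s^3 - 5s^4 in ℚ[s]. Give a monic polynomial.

Apply the Euclidean algorithm:
  s^4 + 10s^3 - 3s^2 - 140s + 196 = (-1/5)(-5s^4 - 40s^3 + 45s^2 + 460s - 700) + (2s^3 + 6s^2 - 48s + 56)
  -5s^4 - 40s^3 + 45s^2 + 460s - 700 = (-(5/2)s - 25/2)(2s^3 + 6s^2 - 48s + 56) + (0)
Last nonzero remainder: 2s^3 + 6s^2 - 48s + 56. Dividing through by 2 gives the monic gcd s^3 + 3s^2 - 24s + 28.

28 - 24s + 3s^2 + s^3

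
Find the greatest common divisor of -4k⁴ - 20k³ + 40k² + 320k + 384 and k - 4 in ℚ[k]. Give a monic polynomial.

Repeated division with remainder:
  -4k⁴ - 20k³ + 40k² + 320k + 384 = (-4k³ - 36k² - 104k - 96)(k - 4) + (0)
The last nonzero remainder k - 4 is already monic.

k - 4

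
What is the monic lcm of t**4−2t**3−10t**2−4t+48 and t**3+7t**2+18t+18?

Repeated division with remainder:
  t**4−2t**3−10t**2−4t+48 = (t−9)(t**3+7t**2+18t+18) + (35t**2+140t+210)
  t**3+7t**2+18t+18 = ((1/35)t+3/35)(35t**2+140t+210) + (0)
Last nonzero remainder: 35t**2+140t+210. Dividing through by 35 gives the monic gcd t**2+4t+6.
Then lcm(f, g) = f·g / gcd(f, g); expanding and making the result monic gives the answer.

t**5+t**4−16t**3−34t**2+36t+144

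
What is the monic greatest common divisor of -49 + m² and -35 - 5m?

7 + m

Apply the Euclidean algorithm:
  m² - 49 = (-(1/5)m + 7/5)(-5m - 35) + (0)
Last nonzero remainder: -5m - 35. Dividing through by -5 gives the monic gcd m + 7.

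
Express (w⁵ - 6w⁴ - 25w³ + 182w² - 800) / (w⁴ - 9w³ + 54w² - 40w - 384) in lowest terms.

(w³ - 4w² - 25w + 100)/(w² - 7w + 48)

By polynomial division,
  w⁵ - 6w⁴ - 25w³ + 182w² - 800 = (w + 3)(w⁴ - 9w³ + 54w² - 40w - 384) + (-52w³ + 60w² + 504w + 352)
  w⁴ - 9w³ + 54w² - 40w - 384 = (-(1/52)w + 51/338)(-52w³ + 60w² + 504w + 352) + ((9234/169)w² - (18468/169)w - 73872/169)
  -52w³ + 60w² + 504w + 352 = (-(4394/4617)w - 3718/4617)((9234/169)w² - (18468/169)w - 73872/169) + (0)
Last nonzero remainder: (9234/169)w² - (18468/169)w - 73872/169. Dividing through by 9234/169 gives the monic gcd w² - 2w - 8.
Cancel w² - 2w - 8 from numerator and denominator to get the reduced form.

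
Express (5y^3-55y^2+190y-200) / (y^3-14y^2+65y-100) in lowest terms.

(5y-10)/(y-5)

Euclidean algorithm in ℚ[y]:
  5y^3-55y^2+190y-200 = (5)(y^3-14y^2+65y-100) + (15y^2-135y+300)
  y^3-14y^2+65y-100 = ((1/15)y-1/3)(15y^2-135y+300) + (0)
Last nonzero remainder: 15y^2-135y+300. Dividing through by 15 gives the monic gcd y^2-9y+20.
Cancel y^2-9y+20 from numerator and denominator to get the reduced form.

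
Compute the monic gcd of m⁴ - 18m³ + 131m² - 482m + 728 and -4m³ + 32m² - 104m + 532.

Euclidean algorithm in ℚ[m]:
  m⁴ - 18m³ + 131m² - 482m + 728 = (-(1/4)m + 5/2)(-4m³ + 32m² - 104m + 532) + (25m² - 89m - 602)
  -4m³ + 32m² - 104m + 532 = (-(4/25)m + 444/625)(25m² - 89m - 602) + (-(85684/625)m + 599788/625)
  25m² - 89m - 602 = (-(15625/85684)m - 26875/42842)(-(85684/625)m + 599788/625) + (0)
Last nonzero remainder: -(85684/625)m + 599788/625. Dividing through by -85684/625 gives the monic gcd m - 7.

m - 7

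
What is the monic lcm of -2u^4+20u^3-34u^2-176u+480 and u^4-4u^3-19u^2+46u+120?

By polynomial division,
  -2u^4+20u^3-34u^2-176u+480 = (-2)(u^4-4u^3-19u^2+46u+120) + (12u^3-72u^2-84u+720)
  u^4-4u^3-19u^2+46u+120 = ((1/12)u+1/6)(12u^3-72u^2-84u+720) + (0)
Last nonzero remainder: 12u^3-72u^2-84u+720. Dividing through by 12 gives the monic gcd u^3-6u^2-7u+60.
Then lcm(f, g) = f·g / gcd(f, g); expanding and making the result monic gives the answer.

u^5-8u^4-3u^3+122u^2-64u-480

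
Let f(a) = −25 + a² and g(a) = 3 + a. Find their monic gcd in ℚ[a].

1

Euclidean algorithm in ℚ[a]:
  a² − 25 = (a − 3)(a + 3) + (−16)
  a + 3 = (−(1/16)a − 3/16)(−16) + (0)
The last nonzero remainder is the constant −16, so the polynomials are coprime and gcd = 1.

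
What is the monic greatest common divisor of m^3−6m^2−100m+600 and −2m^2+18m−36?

m−6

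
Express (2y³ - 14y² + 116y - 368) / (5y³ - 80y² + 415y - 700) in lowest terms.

(2y² - 6y + 92)/(5y² - 60y + 175)

Repeated division with remainder:
  2y³ - 14y² + 116y - 368 = (2/5)(5y³ - 80y² + 415y - 700) + (18y² - 50y - 88)
  5y³ - 80y² + 415y - 700 = ((5/18)y - 595/162)(18y² - 50y - 88) + ((20720/81)y - 82880/81)
  18y² - 50y - 88 = ((729/10360)y + 891/10360)((20720/81)y - 82880/81) + (0)
Last nonzero remainder: (20720/81)y - 82880/81. Dividing through by 20720/81 gives the monic gcd y - 4.
Cancel y - 4 from numerator and denominator to get the reduced form.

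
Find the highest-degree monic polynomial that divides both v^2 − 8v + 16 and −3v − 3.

1

Apply the Euclidean algorithm:
  v^2 − 8v + 16 = (−(1/3)v + 3)(−3v − 3) + (25)
  −3v − 3 = (−(3/25)v − 3/25)(25) + (0)
The last nonzero remainder is the constant 25, so the polynomials are coprime and gcd = 1.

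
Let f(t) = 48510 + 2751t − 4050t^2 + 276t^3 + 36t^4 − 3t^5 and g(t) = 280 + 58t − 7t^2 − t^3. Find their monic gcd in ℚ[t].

Apply the Euclidean algorithm:
  −3t^5 + 36t^4 + 276t^3 − 4050t^2 + 2751t + 48510 = (3t^2 − 57t + 297)(−t^3 − 7t^2 + 58t + 280) + (495t^2 + 1485t − 34650)
  −t^3 − 7t^2 + 58t + 280 = (−(1/495)t − 4/495)(495t^2 + 1485t − 34650) + (0)
Last nonzero remainder: 495t^2 + 1485t − 34650. Dividing through by 495 gives the monic gcd t^2 + 3t − 70.

−70 + 3t + t^2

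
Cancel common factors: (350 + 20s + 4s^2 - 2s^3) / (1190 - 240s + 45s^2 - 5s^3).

Apply the Euclidean algorithm:
  -2s^3 + 4s^2 + 20s + 350 = (2/5)(-5s^3 + 45s^2 - 240s + 1190) + (-14s^2 + 116s - 126)
  -5s^3 + 45s^2 - 240s + 1190 = ((5/14)s - 25/98)(-14s^2 + 116s - 126) + (-(8105/49)s + 8105/7)
  -14s^2 + 116s - 126 = ((686/8105)s - 882/8105)(-(8105/49)s + 8105/7) + (0)
Last nonzero remainder: -(8105/49)s + 8105/7. Dividing through by -8105/49 gives the monic gcd s - 7.
Cancel s - 7 from numerator and denominator to get the reduced form.

(50 + 10s + 2s^2)/(170 - 10s + 5s^2)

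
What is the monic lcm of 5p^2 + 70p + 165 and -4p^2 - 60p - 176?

Apply the Euclidean algorithm:
  5p^2 + 70p + 165 = (-5/4)(-4p^2 - 60p - 176) + (-5p - 55)
  -4p^2 - 60p - 176 = ((4/5)p + 16/5)(-5p - 55) + (0)
Last nonzero remainder: -5p - 55. Dividing through by -5 gives the monic gcd p + 11.
Then lcm(f, g) = f·g / gcd(f, g); expanding and making the result monic gives the answer.

p^3 + 18p^2 + 89p + 132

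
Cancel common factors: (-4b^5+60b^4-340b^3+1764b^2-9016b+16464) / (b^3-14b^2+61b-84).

(-4b^3+20b^2-56b+784)/(b-4)

Repeated division with remainder:
  -4b^5+60b^4-340b^3+1764b^2-9016b+16464 = (-4b^2+4b-40)(b^3-14b^2+61b-84) + (624b^2-6240b+13104)
  b^3-14b^2+61b-84 = ((1/624)b-1/156)(624b^2-6240b+13104) + (0)
Last nonzero remainder: 624b^2-6240b+13104. Dividing through by 624 gives the monic gcd b^2-10b+21.
Cancel b^2-10b+21 from numerator and denominator to get the reduced form.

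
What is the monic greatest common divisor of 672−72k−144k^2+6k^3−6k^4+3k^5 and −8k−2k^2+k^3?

−8−2k+k^2

Repeated division with remainder:
  3k^5−6k^4+6k^3−144k^2−72k+672 = (3k^2+30)(k^3−2k^2−8k) + (−84k^2+168k+672)
  k^3−2k^2−8k = (−(1/84)k)(−84k^2+168k+672) + (0)
Last nonzero remainder: −84k^2+168k+672. Dividing through by −84 gives the monic gcd k^2−2k−8.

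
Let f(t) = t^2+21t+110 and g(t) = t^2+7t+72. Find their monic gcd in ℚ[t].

By polynomial division,
  t^2+21t+110 = (t^2+7t+72) + (14t+38)
  t^2+7t+72 = ((1/14)t+15/49)(14t+38) + (2958/49)
  14t+38 = ((343/1479)t+931/1479)(2958/49) + (0)
The last nonzero remainder is the constant 2958/49, so the polynomials are coprime and gcd = 1.

1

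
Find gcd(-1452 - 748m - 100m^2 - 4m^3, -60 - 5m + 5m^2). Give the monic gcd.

3 + m

Euclidean algorithm in ℚ[m]:
  -4m^3 - 100m^2 - 748m - 1452 = (-(4/5)m - 104/5)(5m^2 - 5m - 60) + (-900m - 2700)
  5m^2 - 5m - 60 = (-(1/180)m + 1/45)(-900m - 2700) + (0)
Last nonzero remainder: -900m - 2700. Dividing through by -900 gives the monic gcd m + 3.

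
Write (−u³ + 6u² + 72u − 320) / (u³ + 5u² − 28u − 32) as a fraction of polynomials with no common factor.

(−u + 10)/(u + 1)

Apply the Euclidean algorithm:
  −u³ + 6u² + 72u − 320 = (−1)(u³ + 5u² − 28u − 32) + (11u² + 44u − 352)
  u³ + 5u² − 28u − 32 = ((1/11)u + 1/11)(11u² + 44u − 352) + (0)
Last nonzero remainder: 11u² + 44u − 352. Dividing through by 11 gives the monic gcd u² + 4u − 32.
Cancel u² + 4u − 32 from numerator and denominator to get the reduced form.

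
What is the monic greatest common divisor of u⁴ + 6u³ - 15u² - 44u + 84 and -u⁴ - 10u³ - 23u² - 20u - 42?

Apply the Euclidean algorithm:
  u⁴ + 6u³ - 15u² - 44u + 84 = (-1)(-u⁴ - 10u³ - 23u² - 20u - 42) + (-4u³ - 38u² - 64u + 42)
  -u⁴ - 10u³ - 23u² - 20u - 42 = ((1/4)u + 1/8)(-4u³ - 38u² - 64u + 42) + (-(9/4)u² - (45/2)u - 189/4)
  -4u³ - 38u² - 64u + 42 = ((16/9)u - 8/9)(-(9/4)u² - (45/2)u - 189/4) + (0)
Last nonzero remainder: -(9/4)u² - (45/2)u - 189/4. Dividing through by -9/4 gives the monic gcd u² + 10u + 21.

u² + 10u + 21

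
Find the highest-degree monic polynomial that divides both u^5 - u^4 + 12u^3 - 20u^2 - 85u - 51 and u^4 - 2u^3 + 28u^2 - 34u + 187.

u^2 + 17

Repeated division with remainder:
  u^5 - u^4 + 12u^3 - 20u^2 - 85u - 51 = (u + 1)(u^4 - 2u^3 + 28u^2 - 34u + 187) + (-14u^3 - 14u^2 - 238u - 238)
  u^4 - 2u^3 + 28u^2 - 34u + 187 = (-(1/14)u + 3/14)(-14u^3 - 14u^2 - 238u - 238) + (14u^2 + 238)
  -14u^3 - 14u^2 - 238u - 238 = (-u - 1)(14u^2 + 238) + (0)
Last nonzero remainder: 14u^2 + 238. Dividing through by 14 gives the monic gcd u^2 + 17.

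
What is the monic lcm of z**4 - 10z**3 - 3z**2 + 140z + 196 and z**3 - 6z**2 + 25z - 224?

Apply the Euclidean algorithm:
  z**4 - 10z**3 - 3z**2 + 140z + 196 = (z - 4)(z**3 - 6z**2 + 25z - 224) + (-52z**2 + 464z - 700)
  z**3 - 6z**2 + 25z - 224 = (-(1/52)z - 19/338)(-52z**2 + 464z - 700) + ((6358/169)z - 44506/169)
  -52z**2 + 464z - 700 = (-(4394/3179)z + 8450/3179)((6358/169)z - 44506/169) + (0)
Last nonzero remainder: (6358/169)z - 44506/169. Dividing through by 6358/169 gives the monic gcd z - 7.
Then lcm(f, g) = f·g / gcd(f, g); expanding and making the result monic gives the answer.

z**6 - 9z**5 + 19z**4 - 183z**3 + 240z**2 + 4676z + 6272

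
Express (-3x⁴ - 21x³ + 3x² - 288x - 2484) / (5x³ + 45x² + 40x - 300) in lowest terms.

Apply the Euclidean algorithm:
  -3x⁴ - 21x³ + 3x² - 288x - 2484 = (-(3/5)x + 6/5)(5x³ + 45x² + 40x - 300) + (-27x² - 516x - 2124)
  5x³ + 45x² + 40x - 300 = (-(5/27)x + 455/243)(-27x² - 516x - 2124) + ((49640/81)x + 99280/27)
  -27x² - 516x - 2124 = (-(2187/49640)x - 14337/24820)((49640/81)x + 99280/27) + (0)
Last nonzero remainder: (49640/81)x + 99280/27. Dividing through by 49640/81 gives the monic gcd x + 6.
Cancel x + 6 from numerator and denominator to get the reduced form.

(-3x³ - 3x² + 21x - 414)/(5x² + 15x - 50)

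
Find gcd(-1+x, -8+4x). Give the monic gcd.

1

By polynomial division,
  x-1 = (1/4)(4x-8) + (1)
  4x-8 = (4x-8)(1) + (0)
The last nonzero remainder is the constant 1, so the polynomials are coprime and gcd = 1.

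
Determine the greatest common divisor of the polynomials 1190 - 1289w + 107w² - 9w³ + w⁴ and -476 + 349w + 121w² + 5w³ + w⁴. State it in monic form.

Repeated division with remainder:
  w⁴ - 9w³ + 107w² - 1289w + 1190 = (w⁴ + 5w³ + 121w² + 349w - 476) + (-14w³ - 14w² - 1638w + 1666)
  w⁴ + 5w³ + 121w² + 349w - 476 = (-(1/14)w - 2/7)(-14w³ - 14w² - 1638w + 1666) + (0)
Last nonzero remainder: -14w³ - 14w² - 1638w + 1666. Dividing through by -14 gives the monic gcd w³ + w² + 117w - 119.

-119 + 117w + w² + w³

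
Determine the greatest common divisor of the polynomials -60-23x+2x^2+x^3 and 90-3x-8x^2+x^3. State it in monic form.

-15-2x+x^2

Repeated division with remainder:
  x^3+2x^2-23x-60 = (x^3-8x^2-3x+90) + (10x^2-20x-150)
  x^3-8x^2-3x+90 = ((1/10)x-3/5)(10x^2-20x-150) + (0)
Last nonzero remainder: 10x^2-20x-150. Dividing through by 10 gives the monic gcd x^2-2x-15.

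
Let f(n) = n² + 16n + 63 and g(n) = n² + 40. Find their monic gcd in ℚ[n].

By polynomial division,
  n² + 16n + 63 = (n² + 40) + (16n + 23)
  n² + 40 = ((1/16)n - 23/256)(16n + 23) + (10769/256)
  16n + 23 = ((4096/10769)n + 5888/10769)(10769/256) + (0)
The last nonzero remainder is the constant 10769/256, so the polynomials are coprime and gcd = 1.

1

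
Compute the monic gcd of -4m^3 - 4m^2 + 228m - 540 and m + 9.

m + 9

Apply the Euclidean algorithm:
  -4m^3 - 4m^2 + 228m - 540 = (-4m^2 + 32m - 60)(m + 9) + (0)
The last nonzero remainder m + 9 is already monic.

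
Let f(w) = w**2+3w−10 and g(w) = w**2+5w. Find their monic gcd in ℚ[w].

w+5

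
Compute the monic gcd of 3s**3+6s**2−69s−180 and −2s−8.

s+4

By polynomial division,
  3s**3+6s**2−69s−180 = (−(3/2)s**2+3s+45/2)(−2s−8) + (0)
Last nonzero remainder: −2s−8. Dividing through by −2 gives the monic gcd s+4.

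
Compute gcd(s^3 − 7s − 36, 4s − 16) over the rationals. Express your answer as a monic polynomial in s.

s − 4

By polynomial division,
  s^3 − 7s − 36 = ((1/4)s^2 + s + 9/4)(4s − 16) + (0)
Last nonzero remainder: 4s − 16. Dividing through by 4 gives the monic gcd s − 4.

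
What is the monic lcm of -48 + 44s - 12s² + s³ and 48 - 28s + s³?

Euclidean algorithm in ℚ[s]:
  s³ - 12s² + 44s - 48 = (s³ - 28s + 48) + (-12s² + 72s - 96)
  s³ - 28s + 48 = (-(1/12)s - 1/2)(-12s² + 72s - 96) + (0)
Last nonzero remainder: -12s² + 72s - 96. Dividing through by -12 gives the monic gcd s² - 6s + 8.
Then lcm(f, g) = f·g / gcd(f, g); expanding and making the result monic gives the answer.

-288 + 216s - 28s² - 6s³ + s⁴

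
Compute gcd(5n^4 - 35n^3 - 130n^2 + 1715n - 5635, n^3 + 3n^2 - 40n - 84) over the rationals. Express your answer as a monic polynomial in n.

Apply the Euclidean algorithm:
  5n^4 - 35n^3 - 130n^2 + 1715n - 5635 = (5n - 50)(n^3 + 3n^2 - 40n - 84) + (220n^2 + 135n - 9835)
  n^3 + 3n^2 - 40n - 84 = ((1/220)n + 21/1936)(220n^2 + 135n - 9835) + ((6273/1936)n + 43911/1936)
  220n^2 + 135n - 9835 = ((425920/6273)n - 2720080/6273)((6273/1936)n + 43911/1936) + (0)
Last nonzero remainder: (6273/1936)n + 43911/1936. Dividing through by 6273/1936 gives the monic gcd n + 7.

n + 7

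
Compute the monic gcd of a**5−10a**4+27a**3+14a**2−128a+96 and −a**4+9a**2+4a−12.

Apply the Euclidean algorithm:
  a**5−10a**4+27a**3+14a**2−128a+96 = (−a+10)(−a**4+9a**2+4a−12) + (36a**3−72a**2−180a+216)
  −a**4+9a**2+4a−12 = (−(1/36)a−1/18)(36a**3−72a**2−180a+216) + (0)
Last nonzero remainder: 36a**3−72a**2−180a+216. Dividing through by 36 gives the monic gcd a**3−2a**2−5a+6.

a**3−2a**2−5a+6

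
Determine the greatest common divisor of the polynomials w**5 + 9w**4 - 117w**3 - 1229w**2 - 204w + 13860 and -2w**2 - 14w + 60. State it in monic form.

Euclidean algorithm in ℚ[w]:
  w**5 + 9w**4 - 117w**3 - 1229w**2 - 204w + 13860 = (-(1/2)w**3 - w**2 + (101/2)w + 231)(-2w**2 - 14w + 60) + (0)
Last nonzero remainder: -2w**2 - 14w + 60. Dividing through by -2 gives the monic gcd w**2 + 7w - 30.

w**2 + 7w - 30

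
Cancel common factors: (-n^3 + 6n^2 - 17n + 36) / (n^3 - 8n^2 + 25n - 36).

(-n^2 + 2n - 9)/(n^2 - 4n + 9)

Apply the Euclidean algorithm:
  -n^3 + 6n^2 - 17n + 36 = (-1)(n^3 - 8n^2 + 25n - 36) + (-2n^2 + 8n)
  n^3 - 8n^2 + 25n - 36 = (-(1/2)n + 2)(-2n^2 + 8n) + (9n - 36)
  -2n^2 + 8n = (-(2/9)n)(9n - 36) + (0)
Last nonzero remainder: 9n - 36. Dividing through by 9 gives the monic gcd n - 4.
Cancel n - 4 from numerator and denominator to get the reduced form.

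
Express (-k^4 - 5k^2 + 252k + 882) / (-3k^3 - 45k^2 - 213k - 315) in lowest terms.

Repeated division with remainder:
  -k^4 - 5k^2 + 252k + 882 = ((1/3)k - 5)(-3k^3 - 45k^2 - 213k - 315) + (-159k^2 - 708k - 693)
  -3k^3 - 45k^2 - 213k - 315 = ((1/53)k + 559/2809)(-159k^2 - 708k - 693) + (-(165816/2809)k - 497448/2809)
  -159k^2 - 708k - 693 = ((148877/55272)k + 30899/7896)(-(165816/2809)k - 497448/2809) + (0)
Last nonzero remainder: -(165816/2809)k - 497448/2809. Dividing through by -165816/2809 gives the monic gcd k + 3.
Cancel k + 3 from numerator and denominator to get the reduced form.

(k^3 - 3k^2 + 14k - 294)/(3k^2 + 36k + 105)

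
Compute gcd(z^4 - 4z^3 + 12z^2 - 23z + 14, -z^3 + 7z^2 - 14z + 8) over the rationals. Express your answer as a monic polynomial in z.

Repeated division with remainder:
  z^4 - 4z^3 + 12z^2 - 23z + 14 = (-z - 3)(-z^3 + 7z^2 - 14z + 8) + (19z^2 - 57z + 38)
  -z^3 + 7z^2 - 14z + 8 = (-(1/19)z + 4/19)(19z^2 - 57z + 38) + (0)
Last nonzero remainder: 19z^2 - 57z + 38. Dividing through by 19 gives the monic gcd z^2 - 3z + 2.

z^2 - 3z + 2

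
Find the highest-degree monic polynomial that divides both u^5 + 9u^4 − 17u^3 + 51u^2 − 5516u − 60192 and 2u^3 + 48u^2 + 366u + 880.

u^2 + 19u + 88

Repeated division with remainder:
  u^5 + 9u^4 − 17u^3 + 51u^2 − 5516u − 60192 = ((1/2)u^2 − (15/2)u + 80)(2u^3 + 48u^2 + 366u + 880) + (−1484u^2 − 28196u − 130592)
  2u^3 + 48u^2 + 366u + 880 = (−(1/742)u − 5/742)(−1484u^2 − 28196u − 130592) + (0)
Last nonzero remainder: −1484u^2 − 28196u − 130592. Dividing through by −1484 gives the monic gcd u^2 + 19u + 88.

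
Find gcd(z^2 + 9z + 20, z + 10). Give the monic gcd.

1

Euclidean algorithm in ℚ[z]:
  z^2 + 9z + 20 = (z - 1)(z + 10) + (30)
  z + 10 = ((1/30)z + 1/3)(30) + (0)
The last nonzero remainder is the constant 30, so the polynomials are coprime and gcd = 1.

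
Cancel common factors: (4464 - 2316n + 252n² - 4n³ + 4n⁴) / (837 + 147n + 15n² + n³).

(48 - 28n + 4n²)/(9 + n)

Euclidean algorithm in ℚ[n]:
  4n⁴ - 4n³ + 252n² - 2316n + 4464 = (4n - 64)(n³ + 15n² + 147n + 837) + (624n² + 3744n + 58032)
  n³ + 15n² + 147n + 837 = ((1/624)n + 3/208)(624n² + 3744n + 58032) + (0)
Last nonzero remainder: 624n² + 3744n + 58032. Dividing through by 624 gives the monic gcd n² + 6n + 93.
Cancel n² + 6n + 93 from numerator and denominator to get the reduced form.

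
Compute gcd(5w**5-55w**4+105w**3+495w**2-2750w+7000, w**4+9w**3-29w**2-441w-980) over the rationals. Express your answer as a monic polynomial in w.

w**2-3w-28

Repeated division with remainder:
  5w**5-55w**4+105w**3+495w**2-2750w+7000 = (5w-100)(w**4+9w**3-29w**2-441w-980) + (1150w**3-200w**2-41950w-91000)
  w**4+9w**3-29w**2-441w-980 = ((1/1150)w+211/26450)(1150w**3-200w**2-41950w-91000) + ((4800/529)w**2-(14400/529)w-134400/529)
  1150w**3-200w**2-41950w-91000 = ((12167/96)w+34385/96)((4800/529)w**2-(14400/529)w-134400/529) + (0)
Last nonzero remainder: (4800/529)w**2-(14400/529)w-134400/529. Dividing through by 4800/529 gives the monic gcd w**2-3w-28.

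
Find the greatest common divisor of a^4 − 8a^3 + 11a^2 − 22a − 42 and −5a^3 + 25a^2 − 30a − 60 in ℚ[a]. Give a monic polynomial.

a + 1

Apply the Euclidean algorithm:
  a^4 − 8a^3 + 11a^2 − 22a − 42 = (−(1/5)a + 3/5)(−5a^3 + 25a^2 − 30a − 60) + (−10a^2 − 16a − 6)
  −5a^3 + 25a^2 − 30a − 60 = ((1/2)a − 33/10)(−10a^2 − 16a − 6) + (−(399/5)a − 399/5)
  −10a^2 − 16a − 6 = ((50/399)a + 10/133)(−(399/5)a − 399/5) + (0)
Last nonzero remainder: −(399/5)a − 399/5. Dividing through by −399/5 gives the monic gcd a + 1.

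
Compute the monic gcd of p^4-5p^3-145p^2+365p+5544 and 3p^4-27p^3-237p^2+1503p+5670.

p^2-2p-63

Euclidean algorithm in ℚ[p]:
  p^4-5p^3-145p^2+365p+5544 = (1/3)(3p^4-27p^3-237p^2+1503p+5670) + (4p^3-66p^2-136p+3654)
  3p^4-27p^3-237p^2+1503p+5670 = ((3/4)p+45/8)(4p^3-66p^2-136p+3654) + ((945/4)p^2-(945/2)p-59535/4)
  4p^3-66p^2-136p+3654 = ((16/945)p-232/945)((945/4)p^2-(945/2)p-59535/4) + (0)
Last nonzero remainder: (945/4)p^2-(945/2)p-59535/4. Dividing through by 945/4 gives the monic gcd p^2-2p-63.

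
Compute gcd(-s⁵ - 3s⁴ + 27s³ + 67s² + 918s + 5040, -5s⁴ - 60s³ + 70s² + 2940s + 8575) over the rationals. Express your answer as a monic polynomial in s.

s² - 2s - 35

Euclidean algorithm in ℚ[s]:
  -s⁵ - 3s⁴ + 27s³ + 67s² + 918s + 5040 = ((1/5)s - 9/5)(-5s⁴ - 60s³ + 70s² + 2940s + 8575) + (-95s³ - 395s² + 4495s + 20475)
  -5s⁴ - 60s³ + 70s² + 2940s + 8575 = ((1/19)s + 149/361)(-95s³ - 395s² + 4495s + 20475) + (-(1280/361)s² + (2560/361)s + 44800/361)
  -95s³ - 395s² + 4495s + 20475 = ((6859/256)s + 42237/256)(-(1280/361)s² + (2560/361)s + 44800/361) + (0)
Last nonzero remainder: -(1280/361)s² + (2560/361)s + 44800/361. Dividing through by -1280/361 gives the monic gcd s² - 2s - 35.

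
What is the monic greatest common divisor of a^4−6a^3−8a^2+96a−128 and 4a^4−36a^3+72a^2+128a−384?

a^2−8a+16

Apply the Euclidean algorithm:
  a^4−6a^3−8a^2+96a−128 = (1/4)(4a^4−36a^3+72a^2+128a−384) + (3a^3−26a^2+64a−32)
  4a^4−36a^3+72a^2+128a−384 = ((4/3)a−4/9)(3a^3−26a^2+64a−32) + (−(224/9)a^2+(1792/9)a−3584/9)
  3a^3−26a^2+64a−32 = (−(27/224)a+9/112)(−(224/9)a^2+(1792/9)a−3584/9) + (0)
Last nonzero remainder: −(224/9)a^2+(1792/9)a−3584/9. Dividing through by −224/9 gives the monic gcd a^2−8a+16.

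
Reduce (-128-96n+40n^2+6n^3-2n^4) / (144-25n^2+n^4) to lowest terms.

By polynomial division,
  -2n^4+6n^3+40n^2-96n-128 = (-2)(n^4-25n^2+144) + (6n^3-10n^2-96n+160)
  n^4-25n^2+144 = ((1/6)n+5/18)(6n^3-10n^2-96n+160) + (-(56/9)n^2+896/9)
  6n^3-10n^2-96n+160 = (-(27/28)n+45/28)(-(56/9)n^2+896/9) + (0)
Last nonzero remainder: -(56/9)n^2+896/9. Dividing through by -56/9 gives the monic gcd n^2-16.
Cancel n^2-16 from numerator and denominator to get the reduced form.

(8+6n-2n^2)/(-9+n^2)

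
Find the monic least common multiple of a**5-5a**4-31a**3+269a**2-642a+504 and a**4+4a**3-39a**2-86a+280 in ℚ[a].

a**7-6a**6-46a**5+400a**4-291a**3-4234a**2+12336a-10080

Repeated division with remainder:
  a**5-5a**4-31a**3+269a**2-642a+504 = (a-9)(a**4+4a**3-39a**2-86a+280) + (44a**3+4a**2-1696a+3024)
  a**4+4a**3-39a**2-86a+280 = ((1/44)a+43/484)(44a**3+4a**2-1696a+3024) + (-(98/121)a**2-(490/121)a+1372/121)
  44a**3+4a**2-1696a+3024 = (-(2662/49)a+13068/49)(-(98/121)a**2-(490/121)a+1372/121) + (0)
Last nonzero remainder: -(98/121)a**2-(490/121)a+1372/121. Dividing through by -98/121 gives the monic gcd a**2+5a-14.
Then lcm(f, g) = f·g / gcd(f, g); expanding and making the result monic gives the answer.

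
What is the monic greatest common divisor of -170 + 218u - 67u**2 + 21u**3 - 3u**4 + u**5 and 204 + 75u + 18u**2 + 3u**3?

17 + 2u + u**2

Euclidean algorithm in ℚ[u]:
  u**5 - 3u**4 + 21u**3 - 67u**2 + 218u - 170 = ((1/3)u**2 - 3u + 50/3)(3u**3 + 18u**2 + 75u + 204) + (-210u**2 - 420u - 3570)
  3u**3 + 18u**2 + 75u + 204 = (-(1/70)u - 2/35)(-210u**2 - 420u - 3570) + (0)
Last nonzero remainder: -210u**2 - 420u - 3570. Dividing through by -210 gives the monic gcd u**2 + 2u + 17.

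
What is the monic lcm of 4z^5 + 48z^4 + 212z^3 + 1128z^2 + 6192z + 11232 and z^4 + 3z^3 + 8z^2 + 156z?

z^6 + 12z^5 + 53z^4 + 282z^3 + 1548z^2 + 2808z

Apply the Euclidean algorithm:
  4z^5 + 48z^4 + 212z^3 + 1128z^2 + 6192z + 11232 = (4z + 36)(z^4 + 3z^3 + 8z^2 + 156z) + (72z^3 + 216z^2 + 576z + 11232)
  z^4 + 3z^3 + 8z^2 + 156z = ((1/72)z)(72z^3 + 216z^2 + 576z + 11232) + (0)
Last nonzero remainder: 72z^3 + 216z^2 + 576z + 11232. Dividing through by 72 gives the monic gcd z^3 + 3z^2 + 8z + 156.
Then lcm(f, g) = f·g / gcd(f, g); expanding and making the result monic gives the answer.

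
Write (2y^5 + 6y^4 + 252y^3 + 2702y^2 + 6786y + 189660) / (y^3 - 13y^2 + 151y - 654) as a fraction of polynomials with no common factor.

(2y^3 + 20y^2 + 174y + 1740)/(y - 6)

Euclidean algorithm in ℚ[y]:
  2y^5 + 6y^4 + 252y^3 + 2702y^2 + 6786y + 189660 = (2y^2 + 32y + 366)(y^3 - 13y^2 + 151y - 654) + (3936y^2 - 27552y + 429024)
  y^3 - 13y^2 + 151y - 654 = ((1/3936)y - 1/656)(3936y^2 - 27552y + 429024) + (0)
Last nonzero remainder: 3936y^2 - 27552y + 429024. Dividing through by 3936 gives the monic gcd y^2 - 7y + 109.
Cancel y^2 - 7y + 109 from numerator and denominator to get the reduced form.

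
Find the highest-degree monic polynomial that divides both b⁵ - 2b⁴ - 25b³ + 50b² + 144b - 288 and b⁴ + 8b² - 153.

b² - 9

Euclidean algorithm in ℚ[b]:
  b⁵ - 2b⁴ - 25b³ + 50b² + 144b - 288 = (b - 2)(b⁴ + 8b² - 153) + (-33b³ + 66b² + 297b - 594)
  b⁴ + 8b² - 153 = (-(1/33)b - 2/33)(-33b³ + 66b² + 297b - 594) + (21b² - 189)
  -33b³ + 66b² + 297b - 594 = (-(11/7)b + 22/7)(21b² - 189) + (0)
Last nonzero remainder: 21b² - 189. Dividing through by 21 gives the monic gcd b² - 9.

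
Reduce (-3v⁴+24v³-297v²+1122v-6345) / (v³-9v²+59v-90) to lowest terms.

(-3v²+3v-141)/(v-2)

Repeated division with remainder:
  -3v⁴+24v³-297v²+1122v-6345 = (-3v-3)(v³-9v²+59v-90) + (-147v²+1029v-6615)
  v³-9v²+59v-90 = (-(1/147)v+2/147)(-147v²+1029v-6615) + (0)
Last nonzero remainder: -147v²+1029v-6615. Dividing through by -147 gives the monic gcd v²-7v+45.
Cancel v²-7v+45 from numerator and denominator to get the reduced form.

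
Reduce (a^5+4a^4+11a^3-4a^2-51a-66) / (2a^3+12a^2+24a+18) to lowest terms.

By polynomial division,
  a^5+4a^4+11a^3-4a^2-51a-66 = ((1/2)a^2-a+11/2)(2a^3+12a^2+24a+18) + (-55a^2-165a-165)
  2a^3+12a^2+24a+18 = (-(2/55)a-6/55)(-55a^2-165a-165) + (0)
Last nonzero remainder: -55a^2-165a-165. Dividing through by -55 gives the monic gcd a^2+3a+3.
Cancel a^2+3a+3 from numerator and denominator to get the reduced form.

(a^3+a^2+5a-22)/(2a+6)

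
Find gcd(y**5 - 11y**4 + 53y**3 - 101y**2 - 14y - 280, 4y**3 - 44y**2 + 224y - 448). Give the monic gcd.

y**2 - 7y + 28

Repeated division with remainder:
  y**5 - 11y**4 + 53y**3 - 101y**2 - 14y - 280 = ((1/4)y**2 - 3/4)(4y**3 - 44y**2 + 224y - 448) + (-22y**2 + 154y - 616)
  4y**3 - 44y**2 + 224y - 448 = (-(2/11)y + 8/11)(-22y**2 + 154y - 616) + (0)
Last nonzero remainder: -22y**2 + 154y - 616. Dividing through by -22 gives the monic gcd y**2 - 7y + 28.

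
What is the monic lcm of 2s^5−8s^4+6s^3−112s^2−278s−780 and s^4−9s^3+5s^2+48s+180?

s^6−10s^5+27s^4−74s^3+197s^2+444s+2340

By polynomial division,
  2s^5−8s^4+6s^3−112s^2−278s−780 = (2s+10)(s^4−9s^3+5s^2+48s+180) + (86s^3−258s^2−1118s−2580)
  s^4−9s^3+5s^2+48s+180 = ((1/86)s−3/43)(86s^3−258s^2−1118s−2580) + (0)
Last nonzero remainder: 86s^3−258s^2−1118s−2580. Dividing through by 86 gives the monic gcd s^3−3s^2−13s−30.
Then lcm(f, g) = f·g / gcd(f, g); expanding and making the result monic gives the answer.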